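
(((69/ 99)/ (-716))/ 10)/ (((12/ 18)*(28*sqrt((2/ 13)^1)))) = -23*sqrt(26)/ 8821120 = -0.00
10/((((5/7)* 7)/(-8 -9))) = -34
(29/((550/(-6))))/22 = -87/6050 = -0.01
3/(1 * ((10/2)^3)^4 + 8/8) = 3/244140626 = 0.00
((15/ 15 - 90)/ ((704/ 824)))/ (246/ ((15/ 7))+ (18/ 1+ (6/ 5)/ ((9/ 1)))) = -137505/ 175472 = -0.78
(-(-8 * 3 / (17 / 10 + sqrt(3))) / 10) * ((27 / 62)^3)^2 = 0.00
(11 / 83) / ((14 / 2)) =11 / 581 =0.02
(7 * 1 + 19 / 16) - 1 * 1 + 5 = 195 / 16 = 12.19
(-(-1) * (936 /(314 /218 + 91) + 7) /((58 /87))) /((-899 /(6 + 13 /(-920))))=-712699419 /4166829040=-0.17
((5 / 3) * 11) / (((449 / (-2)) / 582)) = -21340 / 449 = -47.53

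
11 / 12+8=107 / 12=8.92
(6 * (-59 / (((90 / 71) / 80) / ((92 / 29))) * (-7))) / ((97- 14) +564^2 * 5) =43163456 / 138378981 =0.31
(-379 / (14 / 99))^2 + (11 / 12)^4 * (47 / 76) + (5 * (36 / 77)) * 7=6101281954672357 / 849429504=7182799.66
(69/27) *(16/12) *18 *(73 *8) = 107456/3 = 35818.67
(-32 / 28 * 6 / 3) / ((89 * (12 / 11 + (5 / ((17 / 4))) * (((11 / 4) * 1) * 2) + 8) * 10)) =-748 / 4532325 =-0.00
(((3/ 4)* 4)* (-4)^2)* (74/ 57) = 1184/ 19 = 62.32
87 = 87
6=6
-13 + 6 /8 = -49 /4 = -12.25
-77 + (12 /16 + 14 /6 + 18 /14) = -6101 /84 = -72.63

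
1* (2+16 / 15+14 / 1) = 17.07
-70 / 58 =-35 / 29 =-1.21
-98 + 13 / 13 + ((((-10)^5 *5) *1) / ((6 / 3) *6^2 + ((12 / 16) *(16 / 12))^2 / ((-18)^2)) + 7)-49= -165242731 / 23329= -7083.15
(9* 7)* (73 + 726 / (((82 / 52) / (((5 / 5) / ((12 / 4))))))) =584955 / 41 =14267.20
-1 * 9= -9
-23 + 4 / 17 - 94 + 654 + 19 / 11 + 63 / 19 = 542.28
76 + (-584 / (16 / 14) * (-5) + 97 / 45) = 118492 / 45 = 2633.16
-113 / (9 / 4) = -452 / 9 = -50.22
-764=-764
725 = 725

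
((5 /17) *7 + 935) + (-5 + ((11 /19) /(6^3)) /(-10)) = 650278613 /697680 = 932.06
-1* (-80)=80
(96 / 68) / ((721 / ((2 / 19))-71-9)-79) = 48 / 227477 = 0.00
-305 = -305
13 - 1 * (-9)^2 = -68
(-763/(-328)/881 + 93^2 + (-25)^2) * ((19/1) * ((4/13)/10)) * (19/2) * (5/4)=967440288195/15026336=64382.98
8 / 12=2 / 3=0.67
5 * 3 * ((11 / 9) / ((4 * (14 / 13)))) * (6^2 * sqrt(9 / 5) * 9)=11583 * sqrt(5) / 14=1850.03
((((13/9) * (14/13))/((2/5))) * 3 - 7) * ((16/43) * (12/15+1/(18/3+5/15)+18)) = 32.92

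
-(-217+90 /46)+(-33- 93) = 2048 /23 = 89.04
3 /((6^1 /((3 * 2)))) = 3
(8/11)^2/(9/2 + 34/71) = 9088/85547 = 0.11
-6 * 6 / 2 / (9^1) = -2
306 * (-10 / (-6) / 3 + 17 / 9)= 748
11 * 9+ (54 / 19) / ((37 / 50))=72297 / 703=102.84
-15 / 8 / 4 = -15 / 32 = -0.47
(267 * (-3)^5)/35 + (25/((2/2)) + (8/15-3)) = -192277/105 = -1831.21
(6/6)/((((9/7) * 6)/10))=35/27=1.30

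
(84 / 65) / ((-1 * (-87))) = 0.01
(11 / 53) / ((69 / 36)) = 132 / 1219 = 0.11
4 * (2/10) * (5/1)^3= 100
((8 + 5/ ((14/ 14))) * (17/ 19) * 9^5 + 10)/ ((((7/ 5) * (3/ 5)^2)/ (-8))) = -10902271.51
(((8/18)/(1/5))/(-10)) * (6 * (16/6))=-32/9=-3.56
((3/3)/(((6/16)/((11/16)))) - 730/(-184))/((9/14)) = 11207/1242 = 9.02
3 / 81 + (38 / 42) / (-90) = 0.03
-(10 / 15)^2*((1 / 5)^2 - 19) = 632 / 75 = 8.43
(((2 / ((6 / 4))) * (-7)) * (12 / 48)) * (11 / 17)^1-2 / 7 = -1.80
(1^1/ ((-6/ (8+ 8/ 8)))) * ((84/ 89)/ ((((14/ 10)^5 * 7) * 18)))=-3125/ 1495823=-0.00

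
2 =2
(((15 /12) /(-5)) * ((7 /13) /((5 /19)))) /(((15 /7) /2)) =-931 /1950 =-0.48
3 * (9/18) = 3/2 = 1.50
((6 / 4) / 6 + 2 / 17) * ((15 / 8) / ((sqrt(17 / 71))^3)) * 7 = 41.19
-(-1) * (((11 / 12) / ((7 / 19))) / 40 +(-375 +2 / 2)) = -1256431 / 3360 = -373.94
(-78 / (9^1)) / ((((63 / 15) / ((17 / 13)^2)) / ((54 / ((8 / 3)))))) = -71.46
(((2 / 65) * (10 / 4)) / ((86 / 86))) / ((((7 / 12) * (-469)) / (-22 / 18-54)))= 284 / 18291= 0.02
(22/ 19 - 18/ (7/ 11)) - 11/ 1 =-5071/ 133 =-38.13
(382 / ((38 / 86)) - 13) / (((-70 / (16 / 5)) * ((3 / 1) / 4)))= -172576 / 3325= -51.90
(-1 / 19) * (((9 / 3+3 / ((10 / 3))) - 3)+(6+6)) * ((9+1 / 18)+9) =-2795 / 228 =-12.26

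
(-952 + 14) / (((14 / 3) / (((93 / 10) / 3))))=-6231 / 10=-623.10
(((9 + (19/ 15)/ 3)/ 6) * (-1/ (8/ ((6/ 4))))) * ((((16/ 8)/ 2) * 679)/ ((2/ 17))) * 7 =-4282453/ 360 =-11895.70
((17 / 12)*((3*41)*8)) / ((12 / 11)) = 7667 / 6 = 1277.83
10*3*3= 90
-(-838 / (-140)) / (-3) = 419 / 210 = 2.00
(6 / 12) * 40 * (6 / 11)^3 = 4320 / 1331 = 3.25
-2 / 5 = -0.40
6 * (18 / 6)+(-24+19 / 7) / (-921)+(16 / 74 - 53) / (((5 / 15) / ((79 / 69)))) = -895806344 / 5486397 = -163.28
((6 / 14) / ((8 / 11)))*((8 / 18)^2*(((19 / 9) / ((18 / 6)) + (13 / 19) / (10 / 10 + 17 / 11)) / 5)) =153659 / 6786990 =0.02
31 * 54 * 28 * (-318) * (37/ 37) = -14905296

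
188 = 188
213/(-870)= -71/290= -0.24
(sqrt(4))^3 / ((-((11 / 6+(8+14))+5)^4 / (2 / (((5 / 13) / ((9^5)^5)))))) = -193522324746117318649618482432 / 4478725205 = -43209242784100954604.03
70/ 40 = 1.75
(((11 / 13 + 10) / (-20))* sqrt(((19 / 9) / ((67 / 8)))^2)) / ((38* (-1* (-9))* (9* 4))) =-0.00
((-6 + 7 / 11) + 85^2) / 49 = 147.34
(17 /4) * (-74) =-629 /2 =-314.50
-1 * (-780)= 780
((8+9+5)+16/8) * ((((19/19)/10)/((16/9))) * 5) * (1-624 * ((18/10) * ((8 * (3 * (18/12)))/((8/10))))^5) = -58745343588021/4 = -14686335897005.25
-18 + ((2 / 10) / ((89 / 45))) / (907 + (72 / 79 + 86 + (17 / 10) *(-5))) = -249421968 / 13856855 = -18.00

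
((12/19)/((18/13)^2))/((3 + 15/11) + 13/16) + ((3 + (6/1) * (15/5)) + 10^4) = 4683273947/467343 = 10021.06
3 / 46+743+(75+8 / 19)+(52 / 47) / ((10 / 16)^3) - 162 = 3394162251 / 5134750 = 661.02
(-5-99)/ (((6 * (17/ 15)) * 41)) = -260/ 697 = -0.37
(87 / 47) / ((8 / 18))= 783 / 188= 4.16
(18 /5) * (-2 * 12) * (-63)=27216 /5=5443.20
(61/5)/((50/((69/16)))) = 4209/4000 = 1.05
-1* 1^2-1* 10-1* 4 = -15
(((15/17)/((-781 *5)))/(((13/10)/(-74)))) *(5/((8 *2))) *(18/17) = 0.00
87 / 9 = 9.67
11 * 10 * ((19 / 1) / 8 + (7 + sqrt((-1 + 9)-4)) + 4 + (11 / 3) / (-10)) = 19811 / 12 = 1650.92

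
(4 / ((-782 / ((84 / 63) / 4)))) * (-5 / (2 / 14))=70 / 1173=0.06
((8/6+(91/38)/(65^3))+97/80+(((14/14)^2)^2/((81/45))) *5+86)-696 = -34949085421/57798000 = -604.68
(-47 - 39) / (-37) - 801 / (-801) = 123 / 37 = 3.32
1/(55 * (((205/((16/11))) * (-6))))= -8/372075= -0.00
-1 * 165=-165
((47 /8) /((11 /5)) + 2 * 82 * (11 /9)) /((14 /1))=22981 /1584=14.51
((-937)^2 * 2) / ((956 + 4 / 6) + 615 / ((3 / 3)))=5267814 / 4715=1117.25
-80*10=-800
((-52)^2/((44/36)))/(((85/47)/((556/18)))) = 35330464/935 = 37786.59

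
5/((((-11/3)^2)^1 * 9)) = 5/121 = 0.04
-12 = -12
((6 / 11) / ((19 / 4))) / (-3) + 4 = 828 / 209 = 3.96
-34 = -34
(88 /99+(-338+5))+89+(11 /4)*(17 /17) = -8653 /36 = -240.36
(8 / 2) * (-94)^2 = 35344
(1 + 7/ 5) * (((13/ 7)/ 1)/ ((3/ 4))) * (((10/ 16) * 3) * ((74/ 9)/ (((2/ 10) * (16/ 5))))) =12025/ 84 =143.15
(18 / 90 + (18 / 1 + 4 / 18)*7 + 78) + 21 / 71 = 658334 / 3195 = 206.05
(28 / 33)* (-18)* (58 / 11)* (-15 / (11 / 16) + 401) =-40642224 / 1331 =-30535.10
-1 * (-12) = 12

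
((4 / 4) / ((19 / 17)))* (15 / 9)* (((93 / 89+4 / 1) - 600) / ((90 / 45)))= -4500835 / 10146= -443.61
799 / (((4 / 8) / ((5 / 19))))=7990 / 19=420.53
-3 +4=1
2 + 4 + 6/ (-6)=5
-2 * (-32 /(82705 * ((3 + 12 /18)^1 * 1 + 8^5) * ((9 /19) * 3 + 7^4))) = 0.00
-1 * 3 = -3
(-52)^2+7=2711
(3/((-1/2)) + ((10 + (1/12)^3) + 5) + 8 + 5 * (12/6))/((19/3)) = 46657/10944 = 4.26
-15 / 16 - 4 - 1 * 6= -175 / 16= -10.94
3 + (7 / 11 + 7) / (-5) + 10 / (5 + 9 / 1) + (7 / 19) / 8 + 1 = 189199 / 58520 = 3.23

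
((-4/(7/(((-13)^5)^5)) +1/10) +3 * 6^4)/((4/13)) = 3669333207730744666335988178531/280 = 13104761456181230951199960000.00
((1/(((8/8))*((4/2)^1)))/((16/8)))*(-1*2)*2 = -1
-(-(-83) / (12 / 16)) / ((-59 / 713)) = 236716 / 177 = 1337.38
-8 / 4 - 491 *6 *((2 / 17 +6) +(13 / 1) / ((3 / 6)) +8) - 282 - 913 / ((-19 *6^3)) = -8265440479 / 69768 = -118470.37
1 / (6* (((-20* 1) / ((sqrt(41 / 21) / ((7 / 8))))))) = -sqrt(861) / 2205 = -0.01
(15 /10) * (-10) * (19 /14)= -285 /14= -20.36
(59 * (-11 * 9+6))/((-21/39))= 10190.14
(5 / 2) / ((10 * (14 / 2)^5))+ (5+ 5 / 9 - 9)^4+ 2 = 62968642165 / 441082908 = 142.76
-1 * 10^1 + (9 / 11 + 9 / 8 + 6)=-181 / 88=-2.06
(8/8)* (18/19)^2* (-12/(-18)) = 216/361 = 0.60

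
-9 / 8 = -1.12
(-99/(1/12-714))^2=1411344/73393489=0.02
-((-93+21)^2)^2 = -26873856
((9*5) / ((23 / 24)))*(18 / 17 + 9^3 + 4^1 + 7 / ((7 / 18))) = 13807800 / 391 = 35314.07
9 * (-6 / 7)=-54 / 7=-7.71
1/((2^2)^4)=1/256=0.00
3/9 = 1/3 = 0.33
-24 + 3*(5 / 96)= -23.84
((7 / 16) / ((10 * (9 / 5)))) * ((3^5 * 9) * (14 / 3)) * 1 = 3969 / 16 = 248.06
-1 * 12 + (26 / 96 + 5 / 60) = -559 / 48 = -11.65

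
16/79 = 0.20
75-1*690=-615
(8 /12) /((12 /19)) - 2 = -17 /18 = -0.94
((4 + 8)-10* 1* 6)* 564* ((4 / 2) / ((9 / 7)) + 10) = -312832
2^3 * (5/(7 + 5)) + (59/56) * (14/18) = 299/72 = 4.15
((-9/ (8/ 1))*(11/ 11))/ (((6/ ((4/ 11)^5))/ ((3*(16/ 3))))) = -3072/ 161051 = -0.02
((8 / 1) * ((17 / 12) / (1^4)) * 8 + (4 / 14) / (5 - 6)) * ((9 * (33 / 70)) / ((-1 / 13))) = -4985.16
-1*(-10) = 10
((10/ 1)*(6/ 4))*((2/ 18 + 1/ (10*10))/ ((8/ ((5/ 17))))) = 109/ 1632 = 0.07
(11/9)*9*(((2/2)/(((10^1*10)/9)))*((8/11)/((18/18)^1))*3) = 54/25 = 2.16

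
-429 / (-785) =0.55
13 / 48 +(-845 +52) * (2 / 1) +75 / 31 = -2355965 / 1488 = -1583.31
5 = 5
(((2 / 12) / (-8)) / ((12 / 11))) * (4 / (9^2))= -11 / 11664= -0.00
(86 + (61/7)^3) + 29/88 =22580099/30184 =748.08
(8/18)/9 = 4/81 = 0.05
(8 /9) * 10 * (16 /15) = 256 /27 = 9.48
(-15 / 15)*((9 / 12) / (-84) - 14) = 1569 / 112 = 14.01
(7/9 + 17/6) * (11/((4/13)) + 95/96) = 229255/1728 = 132.67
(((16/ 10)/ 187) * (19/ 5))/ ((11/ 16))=2432/ 51425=0.05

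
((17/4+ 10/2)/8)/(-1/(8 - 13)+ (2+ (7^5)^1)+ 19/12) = 555/8069176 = 0.00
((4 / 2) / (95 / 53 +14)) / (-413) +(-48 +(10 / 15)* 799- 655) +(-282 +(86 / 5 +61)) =-646654454 / 1728405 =-374.13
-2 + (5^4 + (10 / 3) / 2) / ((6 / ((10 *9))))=9398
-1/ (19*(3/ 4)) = -4/ 57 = -0.07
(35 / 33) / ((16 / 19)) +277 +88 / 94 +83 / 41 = 286129007 / 1017456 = 281.22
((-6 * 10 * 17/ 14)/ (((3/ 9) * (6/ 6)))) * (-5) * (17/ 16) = 65025/ 56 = 1161.16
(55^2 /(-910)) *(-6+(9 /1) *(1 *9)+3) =-1815 /7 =-259.29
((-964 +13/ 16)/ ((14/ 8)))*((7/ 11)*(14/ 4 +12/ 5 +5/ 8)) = -365661/ 160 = -2285.38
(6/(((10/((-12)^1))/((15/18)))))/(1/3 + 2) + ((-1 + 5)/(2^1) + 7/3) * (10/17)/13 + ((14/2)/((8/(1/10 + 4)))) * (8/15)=-2749/5950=-0.46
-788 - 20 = -808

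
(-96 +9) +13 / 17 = -1466 / 17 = -86.24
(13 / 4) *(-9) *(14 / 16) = -819 / 32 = -25.59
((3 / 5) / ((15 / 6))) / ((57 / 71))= 142 / 475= 0.30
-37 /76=-0.49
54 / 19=2.84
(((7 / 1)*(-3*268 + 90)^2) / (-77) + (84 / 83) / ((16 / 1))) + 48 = -169076745 / 3652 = -46297.03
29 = 29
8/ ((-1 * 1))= -8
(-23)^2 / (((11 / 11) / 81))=42849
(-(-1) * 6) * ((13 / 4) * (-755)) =-29445 / 2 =-14722.50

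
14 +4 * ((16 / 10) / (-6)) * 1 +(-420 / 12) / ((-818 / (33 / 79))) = 12553993 / 969330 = 12.95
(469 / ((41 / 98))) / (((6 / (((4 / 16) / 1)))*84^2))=469 / 70848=0.01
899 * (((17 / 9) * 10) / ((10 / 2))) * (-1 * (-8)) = 244528 / 9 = 27169.78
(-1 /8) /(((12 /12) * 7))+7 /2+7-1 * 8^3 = -28085 /56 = -501.52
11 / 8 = 1.38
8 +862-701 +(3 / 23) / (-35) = 136042 / 805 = 169.00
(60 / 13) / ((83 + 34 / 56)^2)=47040 / 71243653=0.00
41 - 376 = -335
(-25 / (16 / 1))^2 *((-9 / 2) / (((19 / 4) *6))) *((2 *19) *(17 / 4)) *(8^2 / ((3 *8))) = -10625 / 64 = -166.02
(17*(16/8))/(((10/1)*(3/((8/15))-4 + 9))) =8/25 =0.32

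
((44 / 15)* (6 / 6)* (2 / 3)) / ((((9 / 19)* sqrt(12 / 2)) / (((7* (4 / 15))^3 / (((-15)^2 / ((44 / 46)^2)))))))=8882306048* sqrt(6) / 488076890625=0.04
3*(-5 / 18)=-5 / 6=-0.83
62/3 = 20.67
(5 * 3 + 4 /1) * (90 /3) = 570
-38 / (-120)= 19 / 60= 0.32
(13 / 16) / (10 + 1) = 0.07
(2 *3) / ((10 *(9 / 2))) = 2 / 15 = 0.13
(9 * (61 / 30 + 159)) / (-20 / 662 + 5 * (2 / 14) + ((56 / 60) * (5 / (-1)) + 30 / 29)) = -2921484447 / 5942770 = -491.60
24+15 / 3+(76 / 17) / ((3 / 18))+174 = 3907 / 17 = 229.82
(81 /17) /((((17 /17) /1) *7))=81 /119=0.68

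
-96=-96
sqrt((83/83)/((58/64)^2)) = 32/29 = 1.10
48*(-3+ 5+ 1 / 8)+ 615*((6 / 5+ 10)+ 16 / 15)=7646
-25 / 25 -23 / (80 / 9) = -287 / 80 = -3.59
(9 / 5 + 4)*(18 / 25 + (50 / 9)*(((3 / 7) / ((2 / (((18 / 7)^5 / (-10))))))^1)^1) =-73.45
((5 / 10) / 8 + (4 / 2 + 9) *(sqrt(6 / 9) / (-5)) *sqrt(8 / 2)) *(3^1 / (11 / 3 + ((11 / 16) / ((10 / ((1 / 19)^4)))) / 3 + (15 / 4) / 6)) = 11728890 / 268461271 - 275237952 *sqrt(6) / 268461271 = -2.47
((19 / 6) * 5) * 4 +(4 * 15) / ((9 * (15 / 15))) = 70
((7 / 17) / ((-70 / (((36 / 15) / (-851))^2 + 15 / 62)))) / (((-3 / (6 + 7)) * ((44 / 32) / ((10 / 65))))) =362112404 / 524774149625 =0.00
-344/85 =-4.05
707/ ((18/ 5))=3535/ 18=196.39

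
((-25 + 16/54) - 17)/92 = -563/1242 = -0.45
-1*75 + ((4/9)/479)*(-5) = -323345/4311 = -75.00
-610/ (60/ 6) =-61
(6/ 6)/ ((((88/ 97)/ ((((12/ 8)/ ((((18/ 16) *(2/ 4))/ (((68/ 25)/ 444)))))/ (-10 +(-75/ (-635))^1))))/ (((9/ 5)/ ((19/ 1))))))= -209423/ 1213114375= -0.00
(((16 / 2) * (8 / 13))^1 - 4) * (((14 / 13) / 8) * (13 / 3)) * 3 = 21 / 13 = 1.62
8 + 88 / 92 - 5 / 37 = 7507 / 851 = 8.82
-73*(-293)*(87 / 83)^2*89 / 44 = 14408507349 / 303116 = 47534.63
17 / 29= 0.59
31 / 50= 0.62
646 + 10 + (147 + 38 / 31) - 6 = 798.23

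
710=710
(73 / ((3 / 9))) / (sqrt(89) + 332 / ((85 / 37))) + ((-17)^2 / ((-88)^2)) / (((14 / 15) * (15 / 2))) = 1130816873149 / 740449893568 - 1582275 * sqrt(89) / 150253631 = 1.43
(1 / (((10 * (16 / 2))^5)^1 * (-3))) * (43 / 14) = -43 / 137625600000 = -0.00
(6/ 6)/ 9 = 1/ 9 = 0.11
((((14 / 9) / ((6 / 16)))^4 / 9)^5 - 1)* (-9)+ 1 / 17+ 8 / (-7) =-11479088519000228703475982465896654333444082 / 33097278343799527839617007371579559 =-346828775.46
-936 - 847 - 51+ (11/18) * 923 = -22859/18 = -1269.94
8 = 8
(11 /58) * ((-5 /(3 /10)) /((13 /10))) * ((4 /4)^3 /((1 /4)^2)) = -44000 /1131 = -38.90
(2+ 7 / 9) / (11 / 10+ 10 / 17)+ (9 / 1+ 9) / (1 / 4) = 190226 / 2583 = 73.65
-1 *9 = -9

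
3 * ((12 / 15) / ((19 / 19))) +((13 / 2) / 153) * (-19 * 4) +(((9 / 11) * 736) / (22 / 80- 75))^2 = 53020536065606 / 826986910365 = 64.11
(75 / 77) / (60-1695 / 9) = -45 / 5929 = -0.01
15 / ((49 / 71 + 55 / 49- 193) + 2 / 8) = -13916 / 177139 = -0.08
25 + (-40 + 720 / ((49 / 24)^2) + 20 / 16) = 1526825 / 9604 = 158.98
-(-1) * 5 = 5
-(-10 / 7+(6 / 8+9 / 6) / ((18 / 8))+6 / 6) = -4 / 7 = -0.57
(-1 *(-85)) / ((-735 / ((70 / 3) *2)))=-340 / 63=-5.40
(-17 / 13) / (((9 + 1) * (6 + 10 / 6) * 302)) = -51 / 902980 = -0.00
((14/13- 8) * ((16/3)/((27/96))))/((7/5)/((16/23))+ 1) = -409600/9399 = -43.58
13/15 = 0.87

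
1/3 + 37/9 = 40/9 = 4.44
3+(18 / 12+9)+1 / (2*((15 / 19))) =212 / 15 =14.13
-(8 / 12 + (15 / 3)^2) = -77 / 3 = -25.67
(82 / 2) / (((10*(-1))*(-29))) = 41 / 290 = 0.14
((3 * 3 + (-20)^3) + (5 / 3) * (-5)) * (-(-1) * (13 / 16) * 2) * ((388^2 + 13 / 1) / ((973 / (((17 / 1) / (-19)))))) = 399243890903 / 221844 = 1799660.53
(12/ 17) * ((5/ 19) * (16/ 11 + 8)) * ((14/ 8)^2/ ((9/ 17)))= 6370/ 627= 10.16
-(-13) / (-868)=-13 / 868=-0.01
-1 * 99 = -99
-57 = -57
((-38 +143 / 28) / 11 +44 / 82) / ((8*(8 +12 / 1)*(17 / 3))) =-18591 / 6869632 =-0.00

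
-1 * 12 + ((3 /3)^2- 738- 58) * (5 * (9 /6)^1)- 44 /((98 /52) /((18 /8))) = -590649 /98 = -6027.03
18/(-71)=-18/71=-0.25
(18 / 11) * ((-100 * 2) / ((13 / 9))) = -32400 / 143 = -226.57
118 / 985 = 0.12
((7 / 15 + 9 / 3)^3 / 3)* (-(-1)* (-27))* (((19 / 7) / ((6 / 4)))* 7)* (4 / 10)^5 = -170979328 / 3515625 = -48.63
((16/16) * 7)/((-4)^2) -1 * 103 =-1641/16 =-102.56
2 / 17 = 0.12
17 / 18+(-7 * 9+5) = -1027 / 18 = -57.06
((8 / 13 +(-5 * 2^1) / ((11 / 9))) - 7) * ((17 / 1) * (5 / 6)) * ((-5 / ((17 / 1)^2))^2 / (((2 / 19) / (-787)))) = 3893387375 / 8430708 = 461.81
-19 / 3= -6.33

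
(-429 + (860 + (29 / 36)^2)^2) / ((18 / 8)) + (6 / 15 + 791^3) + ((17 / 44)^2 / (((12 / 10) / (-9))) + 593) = 1132312983407798567 / 2286377280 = 495243279.98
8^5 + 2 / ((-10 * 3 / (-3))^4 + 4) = 32768.00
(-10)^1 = -10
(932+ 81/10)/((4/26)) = 122213/20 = 6110.65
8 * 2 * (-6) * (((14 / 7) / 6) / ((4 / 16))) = -128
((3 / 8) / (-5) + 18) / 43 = 717 / 1720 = 0.42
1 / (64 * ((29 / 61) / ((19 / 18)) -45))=-1159 / 3304512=-0.00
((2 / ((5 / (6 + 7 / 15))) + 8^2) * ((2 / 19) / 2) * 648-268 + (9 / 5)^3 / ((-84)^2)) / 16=125.18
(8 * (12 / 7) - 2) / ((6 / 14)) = 82 / 3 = 27.33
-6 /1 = -6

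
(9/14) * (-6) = -27/7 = -3.86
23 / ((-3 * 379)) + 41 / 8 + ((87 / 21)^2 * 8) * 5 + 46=328767041 / 445704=737.64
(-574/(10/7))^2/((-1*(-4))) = 4036081/100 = 40360.81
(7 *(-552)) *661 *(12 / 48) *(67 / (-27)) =14260414 / 9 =1584490.44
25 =25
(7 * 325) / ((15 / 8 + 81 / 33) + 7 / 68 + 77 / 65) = 221221000 / 546207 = 405.01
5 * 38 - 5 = 185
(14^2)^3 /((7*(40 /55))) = 1479016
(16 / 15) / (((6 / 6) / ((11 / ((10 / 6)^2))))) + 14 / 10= 703 / 125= 5.62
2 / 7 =0.29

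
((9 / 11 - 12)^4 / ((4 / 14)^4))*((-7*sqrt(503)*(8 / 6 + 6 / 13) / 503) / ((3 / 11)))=-14960158015005*sqrt(503) / 69627272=-4818820.99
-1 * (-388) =388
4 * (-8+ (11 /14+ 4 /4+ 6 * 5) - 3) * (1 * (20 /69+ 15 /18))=15035 /161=93.39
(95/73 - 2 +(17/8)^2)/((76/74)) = 659821/177536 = 3.72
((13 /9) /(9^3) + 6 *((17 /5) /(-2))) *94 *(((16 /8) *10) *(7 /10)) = -440262536 /32805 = -13420.59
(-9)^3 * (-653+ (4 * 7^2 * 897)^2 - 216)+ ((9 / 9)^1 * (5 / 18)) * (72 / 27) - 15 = -608398744363810 / 27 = -22533286828289.26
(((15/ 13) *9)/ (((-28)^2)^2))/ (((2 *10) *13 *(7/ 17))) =459/ 2908552192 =0.00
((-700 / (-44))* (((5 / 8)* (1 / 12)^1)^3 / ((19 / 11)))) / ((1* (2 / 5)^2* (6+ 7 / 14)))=546875 / 437059584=0.00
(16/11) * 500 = 8000/11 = 727.27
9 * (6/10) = 5.40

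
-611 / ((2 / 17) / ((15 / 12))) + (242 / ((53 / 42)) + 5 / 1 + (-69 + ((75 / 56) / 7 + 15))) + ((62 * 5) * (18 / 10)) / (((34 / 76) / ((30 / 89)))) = -46589042327 / 7858522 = -5928.47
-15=-15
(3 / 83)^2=9 / 6889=0.00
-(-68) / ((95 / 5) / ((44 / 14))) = 1496 / 133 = 11.25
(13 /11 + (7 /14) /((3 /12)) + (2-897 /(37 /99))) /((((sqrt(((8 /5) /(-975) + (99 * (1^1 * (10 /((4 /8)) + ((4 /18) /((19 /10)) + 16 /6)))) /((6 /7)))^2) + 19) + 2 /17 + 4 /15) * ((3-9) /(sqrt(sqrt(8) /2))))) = 1982977750 * 2^(1 /4) /13169636403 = 0.18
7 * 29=203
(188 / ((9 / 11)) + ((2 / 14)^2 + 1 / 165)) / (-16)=-2786951 / 194040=-14.36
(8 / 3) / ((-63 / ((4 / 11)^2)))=-128 / 22869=-0.01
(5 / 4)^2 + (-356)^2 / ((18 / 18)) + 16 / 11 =22306067 / 176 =126739.02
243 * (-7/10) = -1701/10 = -170.10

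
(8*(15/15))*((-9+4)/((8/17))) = -85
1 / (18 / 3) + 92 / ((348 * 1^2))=25 / 58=0.43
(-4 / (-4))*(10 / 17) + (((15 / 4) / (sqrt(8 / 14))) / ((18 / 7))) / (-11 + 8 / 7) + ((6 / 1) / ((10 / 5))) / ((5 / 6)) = 356 / 85 - 245*sqrt(7) / 3312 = 3.99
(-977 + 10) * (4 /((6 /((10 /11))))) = -586.06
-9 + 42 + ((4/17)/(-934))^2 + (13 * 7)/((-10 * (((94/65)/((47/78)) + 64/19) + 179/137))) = 368111703488681/11607311154802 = 31.71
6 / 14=3 / 7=0.43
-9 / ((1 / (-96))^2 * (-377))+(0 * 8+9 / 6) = 167019 / 754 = 221.51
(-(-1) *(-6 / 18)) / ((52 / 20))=-5 / 39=-0.13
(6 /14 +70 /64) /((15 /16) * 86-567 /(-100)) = 775 /43932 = 0.02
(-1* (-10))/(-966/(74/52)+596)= -185/1532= -0.12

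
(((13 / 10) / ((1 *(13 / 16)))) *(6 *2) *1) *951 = 91296 / 5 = 18259.20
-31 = -31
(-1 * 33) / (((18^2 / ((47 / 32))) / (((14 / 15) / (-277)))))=0.00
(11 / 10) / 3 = 11 / 30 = 0.37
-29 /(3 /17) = -493 /3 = -164.33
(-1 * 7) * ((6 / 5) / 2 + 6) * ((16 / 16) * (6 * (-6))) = 8316 / 5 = 1663.20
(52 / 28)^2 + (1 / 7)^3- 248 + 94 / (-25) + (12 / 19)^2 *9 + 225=-61038787 / 3095575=-19.72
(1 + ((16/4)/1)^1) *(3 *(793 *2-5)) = 23715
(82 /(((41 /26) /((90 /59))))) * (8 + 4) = 56160 /59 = 951.86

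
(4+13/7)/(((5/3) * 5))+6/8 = 1017/700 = 1.45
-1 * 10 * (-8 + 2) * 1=60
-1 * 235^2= -55225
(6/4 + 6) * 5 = 75/2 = 37.50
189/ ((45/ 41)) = 861/ 5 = 172.20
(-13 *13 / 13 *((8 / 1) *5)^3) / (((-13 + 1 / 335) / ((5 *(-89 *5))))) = -310076000000 / 2177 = -142432705.56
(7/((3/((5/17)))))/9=35/459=0.08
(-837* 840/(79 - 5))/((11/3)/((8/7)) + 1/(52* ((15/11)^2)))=-8226036000/2786729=-2951.86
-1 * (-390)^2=-152100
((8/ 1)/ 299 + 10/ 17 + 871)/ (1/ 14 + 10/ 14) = 1109.33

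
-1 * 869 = -869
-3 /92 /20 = -3 /1840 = -0.00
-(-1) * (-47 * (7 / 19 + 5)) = -4794 / 19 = -252.32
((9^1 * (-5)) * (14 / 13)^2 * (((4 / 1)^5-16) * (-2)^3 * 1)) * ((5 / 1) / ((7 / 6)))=304819200 / 169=1803663.91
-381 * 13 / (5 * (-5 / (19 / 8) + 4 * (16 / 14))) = -658749 / 1640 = -401.68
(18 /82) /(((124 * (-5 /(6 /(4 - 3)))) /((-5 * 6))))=81 /1271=0.06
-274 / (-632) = 137 / 316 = 0.43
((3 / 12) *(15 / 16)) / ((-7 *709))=-15 / 317632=-0.00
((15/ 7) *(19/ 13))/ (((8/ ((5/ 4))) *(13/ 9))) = 12825/ 37856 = 0.34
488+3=491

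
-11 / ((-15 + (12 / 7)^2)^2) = -26411 / 349281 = -0.08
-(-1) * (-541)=-541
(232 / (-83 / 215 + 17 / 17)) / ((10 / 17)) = 21199 / 33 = 642.39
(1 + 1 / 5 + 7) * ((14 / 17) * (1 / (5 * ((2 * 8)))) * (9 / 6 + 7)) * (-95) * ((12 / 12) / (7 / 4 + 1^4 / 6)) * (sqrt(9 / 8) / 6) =-16359 * sqrt(2) / 3680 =-6.29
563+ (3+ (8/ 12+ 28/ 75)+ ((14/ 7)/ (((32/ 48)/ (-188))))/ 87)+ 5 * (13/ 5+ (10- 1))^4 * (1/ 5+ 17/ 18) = 16992627676/ 163125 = 104169.37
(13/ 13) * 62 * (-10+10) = 0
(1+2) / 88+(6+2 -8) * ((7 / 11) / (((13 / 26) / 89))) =3 / 88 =0.03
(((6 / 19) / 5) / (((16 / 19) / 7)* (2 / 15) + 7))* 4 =0.04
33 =33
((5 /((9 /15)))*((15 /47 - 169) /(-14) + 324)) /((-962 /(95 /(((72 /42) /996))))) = -10897070000 /67821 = -160673.98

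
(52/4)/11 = 13/11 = 1.18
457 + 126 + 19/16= 9347/16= 584.19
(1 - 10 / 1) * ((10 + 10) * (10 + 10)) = -3600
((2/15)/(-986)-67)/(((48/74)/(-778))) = 3565621069/44370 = 80361.08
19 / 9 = 2.11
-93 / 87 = -31 / 29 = -1.07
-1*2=-2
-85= -85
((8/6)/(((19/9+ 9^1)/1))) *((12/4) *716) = 6444/25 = 257.76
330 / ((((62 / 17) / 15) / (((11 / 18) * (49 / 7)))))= 359975 / 62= 5806.05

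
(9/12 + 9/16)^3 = 9261/4096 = 2.26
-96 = -96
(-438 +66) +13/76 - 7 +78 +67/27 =-612209/2052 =-298.35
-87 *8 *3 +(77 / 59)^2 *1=-7262399 / 3481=-2086.30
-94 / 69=-1.36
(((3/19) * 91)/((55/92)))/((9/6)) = 16744/1045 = 16.02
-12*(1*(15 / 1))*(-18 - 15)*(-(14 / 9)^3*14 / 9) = -8451520 / 243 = -34779.92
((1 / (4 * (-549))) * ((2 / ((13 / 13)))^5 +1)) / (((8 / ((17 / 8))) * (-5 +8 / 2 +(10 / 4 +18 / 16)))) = -0.00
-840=-840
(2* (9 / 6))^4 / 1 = 81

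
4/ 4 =1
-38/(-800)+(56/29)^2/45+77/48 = 2625733/1513800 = 1.73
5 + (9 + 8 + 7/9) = 22.78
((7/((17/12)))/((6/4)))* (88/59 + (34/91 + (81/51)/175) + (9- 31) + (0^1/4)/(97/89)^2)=-367387928/5541575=-66.30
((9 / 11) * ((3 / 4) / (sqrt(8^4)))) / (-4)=-27 / 11264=-0.00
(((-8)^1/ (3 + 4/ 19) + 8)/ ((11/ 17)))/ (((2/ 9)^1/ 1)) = 25704/ 671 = 38.31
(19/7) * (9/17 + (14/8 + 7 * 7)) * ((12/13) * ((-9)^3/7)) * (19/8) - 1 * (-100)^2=-3619330909/86632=-41778.22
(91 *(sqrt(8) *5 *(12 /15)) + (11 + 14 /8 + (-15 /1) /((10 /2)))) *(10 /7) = 195 /14 + 1040 *sqrt(2) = 1484.71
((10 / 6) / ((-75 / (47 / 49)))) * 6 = -94 / 735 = -0.13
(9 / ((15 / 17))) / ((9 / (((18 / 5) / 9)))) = 34 / 75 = 0.45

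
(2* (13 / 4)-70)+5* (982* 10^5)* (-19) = -18658000127 / 2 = -9329000063.50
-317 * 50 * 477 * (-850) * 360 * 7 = 16194483900000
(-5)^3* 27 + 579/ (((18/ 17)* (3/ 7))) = -37783/ 18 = -2099.06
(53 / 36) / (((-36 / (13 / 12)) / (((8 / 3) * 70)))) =-24115 / 2916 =-8.27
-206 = -206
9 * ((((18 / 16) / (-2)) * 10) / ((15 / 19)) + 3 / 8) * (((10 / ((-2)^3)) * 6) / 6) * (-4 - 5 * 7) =-2961.56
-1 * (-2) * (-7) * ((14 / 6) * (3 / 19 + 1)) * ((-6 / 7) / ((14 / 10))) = 440 / 19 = 23.16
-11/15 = -0.73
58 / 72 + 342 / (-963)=1735 / 3852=0.45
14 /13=1.08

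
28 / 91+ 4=56 / 13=4.31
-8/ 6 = -4/ 3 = -1.33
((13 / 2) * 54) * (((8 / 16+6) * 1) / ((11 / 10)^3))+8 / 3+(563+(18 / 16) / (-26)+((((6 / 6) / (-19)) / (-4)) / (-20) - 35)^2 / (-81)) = 2264.62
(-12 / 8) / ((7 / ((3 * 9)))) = -81 / 14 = -5.79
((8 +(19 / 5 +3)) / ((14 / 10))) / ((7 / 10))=740 / 49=15.10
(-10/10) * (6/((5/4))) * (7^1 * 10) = -336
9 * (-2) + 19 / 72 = -1277 / 72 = -17.74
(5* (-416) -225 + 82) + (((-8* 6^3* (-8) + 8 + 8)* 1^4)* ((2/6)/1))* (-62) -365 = -865844/3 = -288614.67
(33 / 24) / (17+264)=11 / 2248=0.00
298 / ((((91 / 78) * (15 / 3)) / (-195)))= -69732 / 7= -9961.71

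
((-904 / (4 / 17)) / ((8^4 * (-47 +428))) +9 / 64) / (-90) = -107807 / 70225920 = -0.00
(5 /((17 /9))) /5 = 9 /17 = 0.53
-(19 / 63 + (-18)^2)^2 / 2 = -417425761 / 7938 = -52585.76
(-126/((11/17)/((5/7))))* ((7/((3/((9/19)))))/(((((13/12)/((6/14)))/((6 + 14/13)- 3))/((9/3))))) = -26273160/35321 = -743.84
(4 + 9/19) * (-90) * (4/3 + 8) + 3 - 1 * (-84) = -69747/19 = -3670.89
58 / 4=29 / 2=14.50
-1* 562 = -562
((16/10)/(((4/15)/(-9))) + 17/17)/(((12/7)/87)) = -10759/4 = -2689.75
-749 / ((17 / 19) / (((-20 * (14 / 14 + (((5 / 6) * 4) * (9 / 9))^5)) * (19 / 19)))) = 28531162660 / 4131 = 6906599.53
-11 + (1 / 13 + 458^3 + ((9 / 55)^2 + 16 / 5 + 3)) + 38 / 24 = 45336333803791 / 471900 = 96071908.89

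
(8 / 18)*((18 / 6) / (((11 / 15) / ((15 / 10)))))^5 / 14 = 4982259375 / 18037712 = 276.21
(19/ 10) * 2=19/ 5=3.80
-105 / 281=-0.37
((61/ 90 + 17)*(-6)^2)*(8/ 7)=25456/ 35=727.31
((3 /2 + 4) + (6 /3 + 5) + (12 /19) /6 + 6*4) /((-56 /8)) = -5.23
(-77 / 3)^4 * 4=1735952.64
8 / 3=2.67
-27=-27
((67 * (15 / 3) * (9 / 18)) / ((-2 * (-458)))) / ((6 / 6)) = 335 / 1832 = 0.18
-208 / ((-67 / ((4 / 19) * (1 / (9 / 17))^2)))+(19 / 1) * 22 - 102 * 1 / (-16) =351992219 / 824904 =426.71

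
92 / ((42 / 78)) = 1196 / 7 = 170.86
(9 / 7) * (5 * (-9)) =-405 / 7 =-57.86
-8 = -8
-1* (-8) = 8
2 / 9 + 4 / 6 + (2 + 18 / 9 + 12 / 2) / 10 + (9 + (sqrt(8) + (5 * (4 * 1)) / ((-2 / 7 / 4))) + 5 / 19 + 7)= -259.02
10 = 10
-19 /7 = -2.71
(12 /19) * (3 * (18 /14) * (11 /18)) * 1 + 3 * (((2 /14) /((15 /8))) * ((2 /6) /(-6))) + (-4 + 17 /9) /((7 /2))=5224 /5985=0.87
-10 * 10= -100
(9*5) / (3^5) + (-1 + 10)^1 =248 / 27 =9.19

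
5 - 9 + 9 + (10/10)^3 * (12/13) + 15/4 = 503/52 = 9.67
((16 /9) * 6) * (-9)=-96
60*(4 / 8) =30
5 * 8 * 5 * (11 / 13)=2200 / 13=169.23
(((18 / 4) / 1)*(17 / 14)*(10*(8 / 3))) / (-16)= -255 / 28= -9.11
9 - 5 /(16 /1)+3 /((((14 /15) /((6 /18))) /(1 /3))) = 1013 /112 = 9.04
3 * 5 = 15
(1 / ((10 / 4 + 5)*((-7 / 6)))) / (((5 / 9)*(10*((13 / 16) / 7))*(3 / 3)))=-288 / 1625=-0.18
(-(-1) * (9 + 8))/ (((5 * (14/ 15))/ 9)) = 459/ 14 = 32.79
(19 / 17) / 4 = 19 / 68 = 0.28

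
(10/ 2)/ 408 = 5/ 408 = 0.01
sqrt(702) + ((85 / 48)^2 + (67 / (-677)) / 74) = 29.63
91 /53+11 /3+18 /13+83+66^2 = 9189403 /2067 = 4445.77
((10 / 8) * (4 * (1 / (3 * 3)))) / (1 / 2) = 10 / 9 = 1.11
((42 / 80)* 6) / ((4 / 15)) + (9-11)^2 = 15.81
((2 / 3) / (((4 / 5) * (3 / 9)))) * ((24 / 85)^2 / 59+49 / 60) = 2.05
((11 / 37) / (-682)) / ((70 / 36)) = -9 / 40145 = -0.00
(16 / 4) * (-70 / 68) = -70 / 17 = -4.12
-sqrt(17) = -4.12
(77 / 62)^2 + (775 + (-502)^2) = 971688405 / 3844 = 252780.54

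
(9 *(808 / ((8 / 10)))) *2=18180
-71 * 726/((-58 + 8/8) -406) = 51546/463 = 111.33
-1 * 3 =-3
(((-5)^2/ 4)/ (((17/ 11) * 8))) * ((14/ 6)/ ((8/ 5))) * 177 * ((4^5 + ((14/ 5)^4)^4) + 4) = 2473788657561280377087/ 1328125000000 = 1862617342.16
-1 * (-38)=38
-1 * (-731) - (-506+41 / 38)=46965 / 38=1235.92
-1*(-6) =6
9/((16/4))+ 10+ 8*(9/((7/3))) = 1207/28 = 43.11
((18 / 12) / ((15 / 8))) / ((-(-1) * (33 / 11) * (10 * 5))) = 2 / 375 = 0.01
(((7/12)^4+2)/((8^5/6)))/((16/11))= 0.00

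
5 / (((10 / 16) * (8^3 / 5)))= 5 / 64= 0.08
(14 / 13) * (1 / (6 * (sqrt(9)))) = 7 / 117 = 0.06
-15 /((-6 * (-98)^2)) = 5 /19208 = 0.00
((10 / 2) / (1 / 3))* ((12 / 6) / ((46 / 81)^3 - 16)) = -1594323 / 840572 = -1.90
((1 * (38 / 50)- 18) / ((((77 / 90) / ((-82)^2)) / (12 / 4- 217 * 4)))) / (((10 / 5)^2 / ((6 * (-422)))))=-5712514207128 / 77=-74188496196.47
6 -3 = 3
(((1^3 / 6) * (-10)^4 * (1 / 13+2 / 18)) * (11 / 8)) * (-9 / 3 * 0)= 0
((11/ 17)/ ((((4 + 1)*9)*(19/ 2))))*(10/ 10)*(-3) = -22/ 4845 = -0.00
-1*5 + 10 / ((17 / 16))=75 / 17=4.41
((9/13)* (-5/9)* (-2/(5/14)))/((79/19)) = 532/1027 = 0.52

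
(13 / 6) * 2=13 / 3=4.33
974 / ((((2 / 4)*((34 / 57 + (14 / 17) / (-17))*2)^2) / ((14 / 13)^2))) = 6475457213127 / 3443577124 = 1880.44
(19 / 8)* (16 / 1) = 38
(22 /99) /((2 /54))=6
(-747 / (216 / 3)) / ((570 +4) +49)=-83 / 4984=-0.02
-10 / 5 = -2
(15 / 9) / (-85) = -1 / 51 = -0.02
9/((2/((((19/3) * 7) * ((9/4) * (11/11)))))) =3591/8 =448.88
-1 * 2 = -2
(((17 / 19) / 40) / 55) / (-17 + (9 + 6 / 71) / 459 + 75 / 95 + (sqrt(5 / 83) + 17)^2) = 71649517769372871 / 48027420584128559087800 - 53781027486057*sqrt(415) / 24013710292064279543900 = 0.00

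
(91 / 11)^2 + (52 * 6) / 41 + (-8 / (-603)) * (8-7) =227535307 / 2991483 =76.06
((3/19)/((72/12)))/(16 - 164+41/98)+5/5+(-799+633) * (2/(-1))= 91507352/274797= 333.00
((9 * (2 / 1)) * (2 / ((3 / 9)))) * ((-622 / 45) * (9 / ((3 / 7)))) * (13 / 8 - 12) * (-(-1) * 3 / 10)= 4878657 / 50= 97573.14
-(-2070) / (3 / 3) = 2070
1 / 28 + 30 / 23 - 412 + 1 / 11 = -2908471 / 7084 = -410.57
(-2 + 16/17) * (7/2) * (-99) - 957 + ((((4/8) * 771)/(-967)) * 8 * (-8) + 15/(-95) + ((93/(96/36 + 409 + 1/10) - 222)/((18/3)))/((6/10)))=-7250209038803/11575045119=-626.37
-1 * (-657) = 657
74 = 74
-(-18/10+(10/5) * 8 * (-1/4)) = 29/5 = 5.80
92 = 92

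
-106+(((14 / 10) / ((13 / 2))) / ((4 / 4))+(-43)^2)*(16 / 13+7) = 12771723 / 845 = 15114.47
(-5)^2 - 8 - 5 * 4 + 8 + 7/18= 97/18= 5.39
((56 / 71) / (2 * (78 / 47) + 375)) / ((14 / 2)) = 376 / 1262451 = 0.00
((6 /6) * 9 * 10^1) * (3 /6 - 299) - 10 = -26875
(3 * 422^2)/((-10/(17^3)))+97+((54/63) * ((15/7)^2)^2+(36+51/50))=-220573265875453/840350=-262477855.51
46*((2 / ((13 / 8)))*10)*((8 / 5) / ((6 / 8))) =47104 / 39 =1207.79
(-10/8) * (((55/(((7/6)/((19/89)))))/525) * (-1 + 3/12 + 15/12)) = -209/17444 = -0.01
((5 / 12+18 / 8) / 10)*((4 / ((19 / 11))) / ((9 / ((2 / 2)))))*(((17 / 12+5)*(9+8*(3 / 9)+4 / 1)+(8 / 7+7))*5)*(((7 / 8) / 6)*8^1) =602470 / 13851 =43.50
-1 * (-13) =13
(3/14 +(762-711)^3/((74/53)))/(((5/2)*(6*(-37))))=-171.18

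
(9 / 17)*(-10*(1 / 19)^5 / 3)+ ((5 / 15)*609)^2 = 1734638582717 / 42093683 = 41209.00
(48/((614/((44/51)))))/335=352/1748365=0.00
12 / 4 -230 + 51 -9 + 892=707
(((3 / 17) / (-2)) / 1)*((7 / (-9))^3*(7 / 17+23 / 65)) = 16121 / 507195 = 0.03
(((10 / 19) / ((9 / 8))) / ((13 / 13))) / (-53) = -80 / 9063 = -0.01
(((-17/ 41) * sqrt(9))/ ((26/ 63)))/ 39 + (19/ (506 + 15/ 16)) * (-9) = -46602369/ 112402238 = -0.41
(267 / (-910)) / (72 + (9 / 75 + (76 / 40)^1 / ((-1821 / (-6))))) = -810345 / 199201912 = -0.00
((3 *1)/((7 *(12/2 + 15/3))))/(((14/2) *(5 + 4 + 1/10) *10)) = 3/49049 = 0.00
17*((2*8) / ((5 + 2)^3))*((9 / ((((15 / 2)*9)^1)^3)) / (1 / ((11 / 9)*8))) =191488 / 843908625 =0.00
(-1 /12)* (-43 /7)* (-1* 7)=-43 /12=-3.58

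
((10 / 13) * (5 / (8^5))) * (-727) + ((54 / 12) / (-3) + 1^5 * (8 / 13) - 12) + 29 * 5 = 28121345 / 212992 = 132.03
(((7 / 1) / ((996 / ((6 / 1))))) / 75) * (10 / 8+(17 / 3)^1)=7 / 1800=0.00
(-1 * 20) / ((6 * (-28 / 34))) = 85 / 21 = 4.05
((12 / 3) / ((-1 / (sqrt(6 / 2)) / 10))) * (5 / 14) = -100 * sqrt(3) / 7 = -24.74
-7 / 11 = -0.64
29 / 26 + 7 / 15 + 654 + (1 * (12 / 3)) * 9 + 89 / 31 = 8395937 / 12090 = 694.45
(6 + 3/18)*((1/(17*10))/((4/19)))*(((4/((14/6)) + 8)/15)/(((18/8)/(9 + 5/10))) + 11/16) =36372517/61689600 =0.59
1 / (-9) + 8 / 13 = 59 / 117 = 0.50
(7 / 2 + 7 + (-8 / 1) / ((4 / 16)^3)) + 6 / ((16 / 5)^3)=-1026697 / 2048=-501.32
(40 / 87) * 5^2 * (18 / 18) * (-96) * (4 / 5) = -882.76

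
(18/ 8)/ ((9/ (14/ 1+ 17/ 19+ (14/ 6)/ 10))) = 8623/ 2280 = 3.78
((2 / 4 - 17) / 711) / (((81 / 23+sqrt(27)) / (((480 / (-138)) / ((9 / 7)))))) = 0.01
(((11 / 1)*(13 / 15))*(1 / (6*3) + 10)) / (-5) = -25883 / 1350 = -19.17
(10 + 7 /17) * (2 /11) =354 /187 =1.89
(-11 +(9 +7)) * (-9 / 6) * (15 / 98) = -225 / 196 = -1.15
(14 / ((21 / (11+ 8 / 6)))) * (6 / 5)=148 / 15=9.87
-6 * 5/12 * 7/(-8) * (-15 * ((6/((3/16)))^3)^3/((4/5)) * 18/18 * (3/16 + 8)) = -11815455031296000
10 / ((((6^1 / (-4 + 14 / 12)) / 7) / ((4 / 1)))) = -1190 / 9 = -132.22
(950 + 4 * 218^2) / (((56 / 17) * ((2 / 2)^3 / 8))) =3247782 / 7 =463968.86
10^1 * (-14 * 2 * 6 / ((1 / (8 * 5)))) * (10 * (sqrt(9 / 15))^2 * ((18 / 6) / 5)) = -241920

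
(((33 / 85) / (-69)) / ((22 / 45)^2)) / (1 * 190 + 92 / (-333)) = -134865 / 1086914312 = -0.00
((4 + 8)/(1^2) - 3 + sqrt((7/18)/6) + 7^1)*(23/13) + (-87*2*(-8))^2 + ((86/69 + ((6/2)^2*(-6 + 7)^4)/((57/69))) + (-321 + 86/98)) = 23*sqrt(21)/234 + 1617923212631/835107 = 1937384.78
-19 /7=-2.71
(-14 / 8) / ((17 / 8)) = -0.82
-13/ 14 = -0.93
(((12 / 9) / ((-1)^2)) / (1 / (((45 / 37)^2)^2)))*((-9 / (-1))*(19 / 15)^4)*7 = 886704084 / 1874161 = 473.12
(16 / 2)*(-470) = -3760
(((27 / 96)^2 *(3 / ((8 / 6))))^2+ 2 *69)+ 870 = 16911965169 / 16777216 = 1008.03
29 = 29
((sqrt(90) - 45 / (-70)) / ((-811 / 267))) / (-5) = 2403 / 56770 +801*sqrt(10) / 4055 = 0.67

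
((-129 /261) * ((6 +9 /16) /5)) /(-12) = 301 /5568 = 0.05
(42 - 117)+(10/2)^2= -50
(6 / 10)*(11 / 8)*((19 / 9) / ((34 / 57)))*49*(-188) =-9145213 / 340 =-26897.69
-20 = -20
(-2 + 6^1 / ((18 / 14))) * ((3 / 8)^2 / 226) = 3 / 1808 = 0.00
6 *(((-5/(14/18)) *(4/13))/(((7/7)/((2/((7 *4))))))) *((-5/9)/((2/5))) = 750/637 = 1.18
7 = 7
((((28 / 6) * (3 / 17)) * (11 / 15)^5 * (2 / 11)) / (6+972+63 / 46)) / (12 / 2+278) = 4714402 / 41292197971875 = 0.00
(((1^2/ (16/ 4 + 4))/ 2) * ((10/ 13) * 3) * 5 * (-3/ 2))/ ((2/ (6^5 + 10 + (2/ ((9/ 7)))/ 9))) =-1970875/ 468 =-4211.27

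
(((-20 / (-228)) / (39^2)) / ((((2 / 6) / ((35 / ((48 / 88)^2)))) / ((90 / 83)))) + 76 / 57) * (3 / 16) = 0.25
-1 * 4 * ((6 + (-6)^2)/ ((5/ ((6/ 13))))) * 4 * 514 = -2072448/ 65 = -31883.82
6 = 6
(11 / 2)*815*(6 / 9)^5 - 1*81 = 123757 / 243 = 509.29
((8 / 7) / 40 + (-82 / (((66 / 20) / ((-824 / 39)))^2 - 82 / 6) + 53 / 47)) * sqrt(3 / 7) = 32761461193686 * sqrt(21) / 31998256156895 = 4.69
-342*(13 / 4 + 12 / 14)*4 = -39330 / 7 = -5618.57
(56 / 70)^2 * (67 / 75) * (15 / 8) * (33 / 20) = 2211 / 1250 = 1.77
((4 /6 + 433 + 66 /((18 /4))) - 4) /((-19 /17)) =-397.56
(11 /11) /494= 1 /494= 0.00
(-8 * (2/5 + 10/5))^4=135895.45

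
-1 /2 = -0.50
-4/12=-1/3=-0.33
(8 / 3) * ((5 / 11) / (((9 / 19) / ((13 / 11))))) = 9880 / 3267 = 3.02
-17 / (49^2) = -17 / 2401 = -0.01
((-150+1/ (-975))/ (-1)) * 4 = 600.00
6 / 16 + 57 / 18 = 85 / 24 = 3.54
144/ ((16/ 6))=54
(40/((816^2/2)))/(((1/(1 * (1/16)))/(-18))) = -5/36992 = -0.00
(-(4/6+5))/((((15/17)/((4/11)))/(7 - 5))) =-2312/495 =-4.67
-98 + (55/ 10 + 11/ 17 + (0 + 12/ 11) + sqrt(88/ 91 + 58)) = -33945/ 374 + sqrt(488306)/ 91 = -83.08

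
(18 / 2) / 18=1 / 2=0.50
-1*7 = -7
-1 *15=-15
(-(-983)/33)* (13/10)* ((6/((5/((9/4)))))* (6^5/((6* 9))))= 4140396/275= 15055.99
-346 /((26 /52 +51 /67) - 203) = 46364 /27033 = 1.72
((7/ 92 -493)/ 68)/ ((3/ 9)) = -136047/ 6256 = -21.75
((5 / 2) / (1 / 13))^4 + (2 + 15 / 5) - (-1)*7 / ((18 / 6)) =53552227 / 48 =1115671.40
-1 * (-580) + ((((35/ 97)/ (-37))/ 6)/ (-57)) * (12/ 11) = 1305175810/ 2250303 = 580.00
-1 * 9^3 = -729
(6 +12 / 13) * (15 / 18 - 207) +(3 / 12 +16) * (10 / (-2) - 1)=-39645 / 26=-1524.81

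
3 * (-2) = -6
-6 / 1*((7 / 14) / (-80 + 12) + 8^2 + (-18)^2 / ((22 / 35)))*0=0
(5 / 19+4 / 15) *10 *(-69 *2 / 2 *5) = -34730 / 19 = -1827.89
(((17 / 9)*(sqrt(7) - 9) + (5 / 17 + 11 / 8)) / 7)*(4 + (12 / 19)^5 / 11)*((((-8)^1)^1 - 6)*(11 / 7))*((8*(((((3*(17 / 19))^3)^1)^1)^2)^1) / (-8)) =-58915512231176161485 / 815431812287533 + 7258868333518746888*sqrt(7) / 815431812287533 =-48698.56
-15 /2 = -7.50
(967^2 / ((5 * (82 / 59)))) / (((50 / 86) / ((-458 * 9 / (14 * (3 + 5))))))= -4889353154373 / 574000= -8518036.85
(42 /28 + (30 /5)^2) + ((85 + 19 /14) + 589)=4990 /7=712.86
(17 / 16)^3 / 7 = 0.17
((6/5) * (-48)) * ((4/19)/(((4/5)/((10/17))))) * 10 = -28800/323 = -89.16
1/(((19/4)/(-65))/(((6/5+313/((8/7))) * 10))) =-715195/19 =-37641.84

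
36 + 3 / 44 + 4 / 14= 11197 / 308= 36.35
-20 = -20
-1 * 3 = -3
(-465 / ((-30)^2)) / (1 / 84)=-217 / 5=-43.40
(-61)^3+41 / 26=-5901465 / 26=-226979.42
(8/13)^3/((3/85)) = 43520/6591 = 6.60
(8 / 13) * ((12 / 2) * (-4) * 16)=-3072 / 13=-236.31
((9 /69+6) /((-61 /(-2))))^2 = 79524 /1968409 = 0.04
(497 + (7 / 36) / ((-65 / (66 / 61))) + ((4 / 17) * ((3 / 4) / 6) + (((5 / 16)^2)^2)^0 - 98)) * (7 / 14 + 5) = 889804223 / 404430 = 2200.14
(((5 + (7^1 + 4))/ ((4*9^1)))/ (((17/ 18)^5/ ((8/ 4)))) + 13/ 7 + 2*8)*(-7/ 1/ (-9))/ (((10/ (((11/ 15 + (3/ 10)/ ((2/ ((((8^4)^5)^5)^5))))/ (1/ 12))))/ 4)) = 119475167593387847728270136962887502714285819401111577567406569143668772751823194080053975904734407843275861700649212259303763683499348980453255744517869377532546124058287188268895007503262302317233331055424244913307870264560837968504829578160612445425324288772439413607175237593472362711860378789201651182054555007736645933122079305380455482906608765844353733582542067980594150145614665215051495423017382717972015038914117870344151592811659188965796271670014072/ 319467825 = 373981848073081687422732300000000000000000000000000000000000000000000000000000000000000000000000000000000000000000000000000000000000000000000000000000000000000000000000000000000000000000000000000000000000000000000000000000000000000000000000000000000000000000000000000000000000000000000000000000000000000000000000000000000000000000000000000000000000000000000000000000000000000000000000000000000000000000000000000000000000000000000000000000000000000000000.00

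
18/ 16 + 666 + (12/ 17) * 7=91401/ 136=672.07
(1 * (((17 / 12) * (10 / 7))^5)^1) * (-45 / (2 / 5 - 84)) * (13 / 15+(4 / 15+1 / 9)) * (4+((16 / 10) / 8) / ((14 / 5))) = 22185265625 / 239600592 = 92.59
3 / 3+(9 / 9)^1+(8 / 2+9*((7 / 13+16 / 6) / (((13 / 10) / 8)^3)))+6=192342732 / 28561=6734.45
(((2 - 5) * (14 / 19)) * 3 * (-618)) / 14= 5562 / 19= 292.74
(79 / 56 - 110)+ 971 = 48295 / 56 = 862.41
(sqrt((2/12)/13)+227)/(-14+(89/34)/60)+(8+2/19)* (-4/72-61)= -2488488113/4868541-340* sqrt(78)/370123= -511.14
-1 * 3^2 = -9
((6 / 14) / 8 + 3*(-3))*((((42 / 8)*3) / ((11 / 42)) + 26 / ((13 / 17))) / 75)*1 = -345857 / 30800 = -11.23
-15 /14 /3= -5 /14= -0.36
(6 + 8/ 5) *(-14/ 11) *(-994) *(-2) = -19229.38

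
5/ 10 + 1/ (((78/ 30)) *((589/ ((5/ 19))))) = 145533/ 290966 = 0.50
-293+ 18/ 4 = -577/ 2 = -288.50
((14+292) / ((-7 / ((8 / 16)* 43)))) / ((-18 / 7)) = 365.50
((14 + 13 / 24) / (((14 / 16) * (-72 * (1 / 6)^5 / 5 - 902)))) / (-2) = 31410 / 3409567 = 0.01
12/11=1.09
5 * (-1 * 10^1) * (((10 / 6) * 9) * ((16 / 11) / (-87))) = 4000 / 319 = 12.54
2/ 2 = 1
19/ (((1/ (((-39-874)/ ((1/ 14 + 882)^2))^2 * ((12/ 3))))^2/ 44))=13716195154949621796847616/ 540821969036053688134057647031201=0.00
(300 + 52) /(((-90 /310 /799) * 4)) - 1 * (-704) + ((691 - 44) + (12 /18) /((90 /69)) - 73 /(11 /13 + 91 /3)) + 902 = -4376407249 /18240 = -239934.61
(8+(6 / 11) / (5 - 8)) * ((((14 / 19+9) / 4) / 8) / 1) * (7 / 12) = 55685 / 40128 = 1.39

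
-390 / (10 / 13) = -507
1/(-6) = -1/6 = -0.17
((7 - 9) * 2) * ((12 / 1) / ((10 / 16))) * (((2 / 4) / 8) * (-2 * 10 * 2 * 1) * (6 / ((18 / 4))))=256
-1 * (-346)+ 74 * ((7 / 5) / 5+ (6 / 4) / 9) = 28429 / 75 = 379.05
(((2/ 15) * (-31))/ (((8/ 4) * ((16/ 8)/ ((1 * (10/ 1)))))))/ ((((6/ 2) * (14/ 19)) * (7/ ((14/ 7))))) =-589/ 441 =-1.34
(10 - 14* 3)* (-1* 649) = 20768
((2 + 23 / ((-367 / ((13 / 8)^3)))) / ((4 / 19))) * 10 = 30901315 / 375808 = 82.23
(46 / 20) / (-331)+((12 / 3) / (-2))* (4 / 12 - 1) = 1.33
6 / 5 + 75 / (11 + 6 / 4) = 36 / 5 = 7.20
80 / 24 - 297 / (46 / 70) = -30955 / 69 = -448.62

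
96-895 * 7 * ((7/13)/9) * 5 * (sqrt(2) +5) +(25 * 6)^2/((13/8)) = 534857/117-219275 * sqrt(2)/117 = 1920.99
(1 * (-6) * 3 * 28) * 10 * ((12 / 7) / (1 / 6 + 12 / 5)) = -259200 / 77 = -3366.23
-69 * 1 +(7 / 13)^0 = -68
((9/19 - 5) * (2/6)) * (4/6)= -172/171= -1.01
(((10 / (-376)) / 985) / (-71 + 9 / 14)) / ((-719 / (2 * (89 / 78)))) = -623 / 511474289430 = -0.00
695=695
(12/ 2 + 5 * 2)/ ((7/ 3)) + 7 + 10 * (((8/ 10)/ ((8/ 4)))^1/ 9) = 901/ 63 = 14.30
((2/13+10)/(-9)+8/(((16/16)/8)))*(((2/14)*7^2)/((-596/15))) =-21455/1937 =-11.08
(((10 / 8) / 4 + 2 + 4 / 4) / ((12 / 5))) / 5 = 53 / 192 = 0.28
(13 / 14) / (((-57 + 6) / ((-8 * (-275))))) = -14300 / 357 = -40.06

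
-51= -51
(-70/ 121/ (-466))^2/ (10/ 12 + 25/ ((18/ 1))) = 2205/ 3179380996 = 0.00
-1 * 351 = -351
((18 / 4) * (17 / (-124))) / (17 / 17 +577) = -9 / 8432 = -0.00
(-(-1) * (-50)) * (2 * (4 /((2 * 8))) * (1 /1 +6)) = -175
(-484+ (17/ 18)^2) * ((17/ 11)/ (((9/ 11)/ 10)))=-13304795/ 1458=-9125.37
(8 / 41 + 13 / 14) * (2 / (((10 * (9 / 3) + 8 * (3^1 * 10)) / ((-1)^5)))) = -43 / 5166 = -0.01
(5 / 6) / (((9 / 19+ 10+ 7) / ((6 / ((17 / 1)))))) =95 / 5644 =0.02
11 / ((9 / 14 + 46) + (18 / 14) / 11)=1694 / 7201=0.24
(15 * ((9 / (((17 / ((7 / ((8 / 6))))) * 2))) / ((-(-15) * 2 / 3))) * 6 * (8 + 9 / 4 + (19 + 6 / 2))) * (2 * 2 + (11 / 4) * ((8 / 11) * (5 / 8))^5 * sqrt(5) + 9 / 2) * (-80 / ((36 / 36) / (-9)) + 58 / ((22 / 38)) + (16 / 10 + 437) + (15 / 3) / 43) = 4747853525625 * sqrt(5) / 175223488 + 7596565641 / 1760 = 4376818.95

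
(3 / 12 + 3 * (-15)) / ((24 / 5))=-9.32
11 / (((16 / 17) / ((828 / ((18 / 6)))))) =12903 / 4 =3225.75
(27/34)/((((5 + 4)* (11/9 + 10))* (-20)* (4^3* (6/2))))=-0.00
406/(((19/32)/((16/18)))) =103936/171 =607.81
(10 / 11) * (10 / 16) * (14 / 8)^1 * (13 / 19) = 2275 / 3344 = 0.68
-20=-20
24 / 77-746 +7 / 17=-975567 / 1309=-745.28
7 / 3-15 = -38 / 3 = -12.67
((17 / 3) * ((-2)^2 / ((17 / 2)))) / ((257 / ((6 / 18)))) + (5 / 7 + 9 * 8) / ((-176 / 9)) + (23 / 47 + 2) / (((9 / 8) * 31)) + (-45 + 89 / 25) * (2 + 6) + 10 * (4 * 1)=-30637163990581 / 103797262800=-295.16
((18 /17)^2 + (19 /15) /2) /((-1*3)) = -15211 /26010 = -0.58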